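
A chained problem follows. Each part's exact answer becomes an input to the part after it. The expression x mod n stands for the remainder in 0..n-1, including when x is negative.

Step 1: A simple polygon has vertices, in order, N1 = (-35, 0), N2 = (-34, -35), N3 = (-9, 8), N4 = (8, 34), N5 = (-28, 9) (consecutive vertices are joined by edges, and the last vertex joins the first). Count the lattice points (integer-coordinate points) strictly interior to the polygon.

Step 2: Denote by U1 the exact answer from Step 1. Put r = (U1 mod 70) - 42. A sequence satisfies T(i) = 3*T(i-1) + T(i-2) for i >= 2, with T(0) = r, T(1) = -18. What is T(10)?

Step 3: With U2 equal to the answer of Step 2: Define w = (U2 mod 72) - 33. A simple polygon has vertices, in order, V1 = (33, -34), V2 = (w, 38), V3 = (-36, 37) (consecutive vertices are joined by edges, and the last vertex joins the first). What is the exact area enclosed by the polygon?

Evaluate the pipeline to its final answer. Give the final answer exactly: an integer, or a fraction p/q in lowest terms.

1064

Step 1: cross terms: (-35*-35 - -34*0)=1225, (-34*8 - -9*-35)=-587, (-9*34 - 8*8)=-370, (8*9 - -28*34)=1024, (-28*0 - -35*9)=315; twice the area = |1607| = 1607; area = 1607/2; boundary points = 1 + 1 + 1 + 1 + 1 = 5; strictly interior points = area - boundary/2 + 1 = 802; answer 802
Step 2: U1 = 802; r = -10; T(2) = 3*(-18) + 1*(-10) = -64; iterating: T(2)=-64, T(3)=-210, T(4)=-694, T(5)=-2292, T(6)=-7570, T(7)=-25002, T(8)=-82576, T(9)=-272730, T(10)=-900766; answer -900766
Step 3: U2 = -900766; w = -7; cross terms: (33*38 - -7*-34)=1016, (-7*37 - -36*38)=1109, (-36*-34 - 33*37)=3; twice the area = |2128| = 2128; area = 1064; answer 1064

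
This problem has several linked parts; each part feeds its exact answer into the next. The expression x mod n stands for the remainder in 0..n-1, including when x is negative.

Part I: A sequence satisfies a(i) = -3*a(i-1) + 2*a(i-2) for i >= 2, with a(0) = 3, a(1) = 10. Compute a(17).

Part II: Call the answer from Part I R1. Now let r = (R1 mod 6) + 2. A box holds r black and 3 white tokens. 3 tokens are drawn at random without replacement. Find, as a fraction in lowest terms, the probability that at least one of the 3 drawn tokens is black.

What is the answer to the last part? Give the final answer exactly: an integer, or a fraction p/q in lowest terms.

83/84

Part I: a(2) = -3*(10) + 2*(3) = -24; iterating: a(2)=-24, a(3)=92, a(4)=-324, a(5)=1156, a(6)=-4116, a(7)=14660, a(8)=-52212, a(9)=185956, a(10)=-662292, a(11)=2358788, a(12)=-8400948, a(13)=29920420, a(14)=-106563156, a(15)=379530308, a(16)=-1351717236, a(17)=4814212324; answer 4814212324
Part II: R1 = 4814212324; r = 6; total draws C(9,3) = 84; complement C(3,3) = 1; favorable 84 - 1 = 83; P = 83/84; answer 83/84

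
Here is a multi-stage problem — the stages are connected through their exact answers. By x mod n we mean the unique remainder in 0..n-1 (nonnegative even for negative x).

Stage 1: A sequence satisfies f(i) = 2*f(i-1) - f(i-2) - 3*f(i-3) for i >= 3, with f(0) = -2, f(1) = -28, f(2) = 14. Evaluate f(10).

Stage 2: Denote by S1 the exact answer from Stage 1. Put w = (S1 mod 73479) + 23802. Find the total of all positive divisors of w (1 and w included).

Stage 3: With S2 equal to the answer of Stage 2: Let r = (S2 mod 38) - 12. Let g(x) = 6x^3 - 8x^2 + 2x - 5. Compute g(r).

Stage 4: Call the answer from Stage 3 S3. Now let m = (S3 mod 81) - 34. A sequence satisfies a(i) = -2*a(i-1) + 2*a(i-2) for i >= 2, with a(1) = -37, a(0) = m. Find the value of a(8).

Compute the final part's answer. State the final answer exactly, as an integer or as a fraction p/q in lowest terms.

21344

Stage 1: f(3) = 2*(14) - 1*(-28) - 3*(-2) = 62; iterating: f(3)=62, f(4)=194, f(5)=284, f(6)=188, f(7)=-490, f(8)=-2020, f(9)=-4114, f(10)=-4738; answer -4738
Stage 2: S1 = -4738; w = 92543; 92543 = 11 * 47 * 179; sigma = (1 + 11) * (1 + 47) * (1 + 179) = 12 * 48 * 180 = 103680; answer 103680
Stage 3: S2 = 103680; r = 4; 6*(4)^3 - 8*(4)^2 + 2*(4)^1 - 5 = (384) + (-128) + (8) + (-5) = 259; answer 259
Stage 4: S3 = 259; m = -18; a(2) = -2*(-37) + 2*(-18) = 38; iterating: a(2)=38, a(3)=-150, a(4)=376, a(5)=-1052, a(6)=2856, a(7)=-7816, a(8)=21344; answer 21344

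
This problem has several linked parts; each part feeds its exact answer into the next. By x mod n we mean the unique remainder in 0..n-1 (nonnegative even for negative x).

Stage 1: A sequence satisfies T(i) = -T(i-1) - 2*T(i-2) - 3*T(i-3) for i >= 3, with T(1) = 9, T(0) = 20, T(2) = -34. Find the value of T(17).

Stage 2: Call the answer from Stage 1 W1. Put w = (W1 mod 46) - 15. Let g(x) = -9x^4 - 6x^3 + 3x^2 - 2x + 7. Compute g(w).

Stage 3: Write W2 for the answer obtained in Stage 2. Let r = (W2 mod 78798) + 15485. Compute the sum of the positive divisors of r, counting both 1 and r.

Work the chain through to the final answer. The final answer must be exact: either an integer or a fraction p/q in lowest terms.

Stage 1: T(3) = -1*(-34) - 2*(9) - 3*(20) = -44; iterating: T(3)=-44, T(4)=85, T(5)=105, T(6)=-143, T(7)=-322, T(8)=293, T(9)=780, T(10)=-400, T(11)=-2039, T(12)=499, T(13)=4779, T(14)=340, T(15)=-11395, T(16)=-3622, T(17)=25392; answer 25392
Stage 2: W1 = 25392; w = -15; -9*(-15)^4 - 6*(-15)^3 + 3*(-15)^2 - 2*(-15)^1 + 7 = (-455625) + (20250) + (675) + (30) + (7) = -434663; answer -434663
Stage 3: W2 = -434663; r = 53610; 53610 = 2 * 3 * 5 * 1787; sigma = (1 + 2) * (1 + 3) * (1 + 5) * (1 + 1787) = 3 * 4 * 6 * 1788 = 128736; answer 128736

128736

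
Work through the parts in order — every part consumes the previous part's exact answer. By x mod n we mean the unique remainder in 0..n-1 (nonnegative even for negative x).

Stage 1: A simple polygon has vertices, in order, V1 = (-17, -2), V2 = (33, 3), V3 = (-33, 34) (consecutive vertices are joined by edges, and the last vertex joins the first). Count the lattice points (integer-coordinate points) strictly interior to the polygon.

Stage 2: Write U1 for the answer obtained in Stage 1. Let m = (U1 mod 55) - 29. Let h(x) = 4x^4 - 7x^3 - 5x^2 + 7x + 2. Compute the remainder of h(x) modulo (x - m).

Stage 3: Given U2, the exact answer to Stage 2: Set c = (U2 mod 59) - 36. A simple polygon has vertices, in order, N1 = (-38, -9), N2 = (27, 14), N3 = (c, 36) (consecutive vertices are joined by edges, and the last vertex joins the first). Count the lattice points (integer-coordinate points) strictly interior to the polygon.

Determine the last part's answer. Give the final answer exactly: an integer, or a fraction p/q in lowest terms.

Stage 1: cross terms: (-17*3 - 33*-2)=15, (33*34 - -33*3)=1221, (-33*-2 - -17*34)=644; twice the area = |1880| = 1880; area = 940; boundary points = 5 + 1 + 4 = 10; strictly interior points = area - boundary/2 + 1 = 936; answer 936
Stage 2: U1 = 936; m = -28; remainder = value at the root: 4*(-28)^4 - 7*(-28)^3 - 5*(-28)^2 + 7*(-28)^1 + 2 = (2458624) + (153664) + (-3920) + (-196) + (2) = 2608174; answer 2608174
Stage 3: U2 = 2608174; c = -16; cross terms: (-38*14 - 27*-9)=-289, (27*36 - -16*14)=1196, (-16*-9 - -38*36)=1512; twice the area = |2419| = 2419; area = 2419/2; boundary points = 1 + 1 + 1 = 3; strictly interior points = area - boundary/2 + 1 = 1209; answer 1209

1209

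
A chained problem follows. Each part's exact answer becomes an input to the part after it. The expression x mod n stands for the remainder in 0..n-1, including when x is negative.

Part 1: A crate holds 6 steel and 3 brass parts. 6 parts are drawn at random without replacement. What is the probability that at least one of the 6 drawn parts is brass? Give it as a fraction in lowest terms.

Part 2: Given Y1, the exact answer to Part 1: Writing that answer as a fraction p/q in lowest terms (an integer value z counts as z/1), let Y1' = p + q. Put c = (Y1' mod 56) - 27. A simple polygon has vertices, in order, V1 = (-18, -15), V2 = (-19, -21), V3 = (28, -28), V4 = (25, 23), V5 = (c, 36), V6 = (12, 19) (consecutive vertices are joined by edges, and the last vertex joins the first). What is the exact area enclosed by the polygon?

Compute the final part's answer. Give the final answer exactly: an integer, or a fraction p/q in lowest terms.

Part 1: total draws C(9,6) = 84; complement C(6,6) = 1; favorable 84 - 1 = 83; P = 83/84; answer 83/84
Part 2: Y1 = 83/84; threaded value p + q = 167; c = 28; cross terms: (-18*-21 - -19*-15)=93, (-19*-28 - 28*-21)=1120, (28*23 - 25*-28)=1344, (25*36 - 28*23)=256, (28*19 - 12*36)=100, (12*-15 - -18*19)=162; twice the area = |3075| = 3075; area = 3075/2; answer 3075/2

3075/2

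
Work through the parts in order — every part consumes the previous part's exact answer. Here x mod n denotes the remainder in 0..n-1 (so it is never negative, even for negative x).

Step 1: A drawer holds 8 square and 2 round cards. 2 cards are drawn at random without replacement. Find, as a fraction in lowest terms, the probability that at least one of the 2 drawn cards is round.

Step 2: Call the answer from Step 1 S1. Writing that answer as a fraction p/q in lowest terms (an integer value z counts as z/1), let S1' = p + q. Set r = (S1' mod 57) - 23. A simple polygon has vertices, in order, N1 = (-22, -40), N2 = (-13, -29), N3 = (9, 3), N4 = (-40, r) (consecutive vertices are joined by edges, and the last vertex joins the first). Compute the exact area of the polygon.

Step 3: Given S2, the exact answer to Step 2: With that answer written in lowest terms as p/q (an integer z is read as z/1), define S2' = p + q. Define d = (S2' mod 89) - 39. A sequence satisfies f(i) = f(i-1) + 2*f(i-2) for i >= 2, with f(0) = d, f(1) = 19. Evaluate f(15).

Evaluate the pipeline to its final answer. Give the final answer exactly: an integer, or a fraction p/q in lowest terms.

218459

Step 1: total draws C(10,2) = 45; complement C(8,2) = 28; favorable 45 - 28 = 17; P = 17/45; answer 17/45
Step 2: S1 = 17/45; threaded value p + q = 62; r = -18; cross terms: (-22*-29 - -13*-40)=118, (-13*3 - 9*-29)=222, (9*-18 - -40*3)=-42, (-40*-40 - -22*-18)=1204; twice the area = |1502| = 1502; area = 751; answer 751
Step 3: S2 = 751; threaded value p + q = 752; d = 1; f(2) = 1*(19) + 2*(1) = 21; iterating: f(2)=21, f(3)=59, f(4)=101, f(5)=219, f(6)=421, f(7)=859, f(8)=1701, f(9)=3419, f(10)=6821, f(11)=13659, f(12)=27301, f(13)=54619, f(14)=109221, f(15)=218459; answer 218459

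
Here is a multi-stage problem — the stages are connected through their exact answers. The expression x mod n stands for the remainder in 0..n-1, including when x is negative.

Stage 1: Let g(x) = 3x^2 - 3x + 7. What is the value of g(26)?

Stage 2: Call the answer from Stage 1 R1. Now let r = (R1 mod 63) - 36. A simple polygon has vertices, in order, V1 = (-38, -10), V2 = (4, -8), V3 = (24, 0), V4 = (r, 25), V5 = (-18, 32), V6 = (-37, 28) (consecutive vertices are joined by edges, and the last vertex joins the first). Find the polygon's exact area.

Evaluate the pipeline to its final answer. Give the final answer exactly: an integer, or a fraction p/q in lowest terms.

Stage 1: 3*(26)^2 - 3*(26)^1 + 7 = (2028) + (-78) + (7) = 1957; answer 1957
Stage 2: R1 = 1957; r = -32; cross terms: (-38*-8 - 4*-10)=344, (4*0 - 24*-8)=192, (24*25 - -32*0)=600, (-32*32 - -18*25)=-574, (-18*28 - -37*32)=680, (-37*-10 - -38*28)=1434; twice the area = |2676| = 2676; area = 1338; answer 1338

1338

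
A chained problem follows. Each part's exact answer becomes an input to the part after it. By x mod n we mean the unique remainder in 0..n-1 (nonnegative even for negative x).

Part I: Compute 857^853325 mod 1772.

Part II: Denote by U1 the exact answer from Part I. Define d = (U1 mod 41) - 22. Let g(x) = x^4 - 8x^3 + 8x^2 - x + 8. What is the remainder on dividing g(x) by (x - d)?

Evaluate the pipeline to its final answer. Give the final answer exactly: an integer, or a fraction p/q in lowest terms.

-142

Part I: squarings mod 1772: 857^1=857, 857^2=841, 857^4=253, 857^8=217, 857^16=1017, 857^32=1213, 857^64=609, 857^128=533, 857^256=569, 857^512=1257, 857^1024=1197, 857^2048=1033, 857^4096=345, 857^8192=301, 857^16384=229, 857^32768=1053, 857^65536=1309, 857^131072=1729, 857^262144=77, 857^524288=613; 857^853325 = 857^1 * 857^4 * 857^8 * 857^64 * 857^256 * 857^1024 * 857^65536 * 857^262144 * 857^524288 = 1381 (mod 1772); answer 1381
Part II: U1 = 1381; d = 6; remainder = value at the root: 1*(6)^4 - 8*(6)^3 + 8*(6)^2 - 1*(6)^1 + 8 = (1296) + (-1728) + (288) + (-6) + (8) = -142; answer -142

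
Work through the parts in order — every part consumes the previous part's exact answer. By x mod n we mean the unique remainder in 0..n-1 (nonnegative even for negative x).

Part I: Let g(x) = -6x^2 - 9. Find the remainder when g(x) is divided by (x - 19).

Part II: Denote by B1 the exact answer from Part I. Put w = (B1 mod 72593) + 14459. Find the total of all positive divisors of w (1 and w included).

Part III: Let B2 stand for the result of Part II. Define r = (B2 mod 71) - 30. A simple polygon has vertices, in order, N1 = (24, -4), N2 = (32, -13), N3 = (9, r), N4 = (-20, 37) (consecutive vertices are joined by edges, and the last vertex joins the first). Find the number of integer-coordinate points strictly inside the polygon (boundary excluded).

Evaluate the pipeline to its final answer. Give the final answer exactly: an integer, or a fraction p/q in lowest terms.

66

Part I: remainder = value at the root: -6*(19)^2 - 9 = (-2166) + (-9) = -2175; answer -2175
Part II: B1 = -2175; w = 84877; 84877 = 13 * 6529; sigma = (1 + 13) * (1 + 6529) = 14 * 6530 = 91420; answer 91420
Part III: B2 = 91420; r = 13; cross terms: (24*-13 - 32*-4)=-184, (32*13 - 9*-13)=533, (9*37 - -20*13)=593, (-20*-4 - 24*37)=-808; twice the area = |134| = 134; area = 67; boundary points = 1 + 1 + 1 + 1 = 4; strictly interior points = area - boundary/2 + 1 = 66; answer 66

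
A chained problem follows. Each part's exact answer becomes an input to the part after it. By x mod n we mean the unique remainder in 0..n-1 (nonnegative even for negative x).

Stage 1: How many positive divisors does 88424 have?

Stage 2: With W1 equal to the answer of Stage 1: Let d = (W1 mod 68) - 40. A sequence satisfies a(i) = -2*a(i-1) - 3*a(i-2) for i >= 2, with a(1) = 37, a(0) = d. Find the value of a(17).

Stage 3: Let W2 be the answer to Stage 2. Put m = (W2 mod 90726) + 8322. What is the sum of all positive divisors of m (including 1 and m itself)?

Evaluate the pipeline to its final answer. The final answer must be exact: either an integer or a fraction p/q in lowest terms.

Stage 1: 88424 = 2^3 * 7 * 1579; number of divisors = (3+1) * (1+1) * (1+1) = 16; answer 16
Stage 2: W1 = 16; d = -24; a(2) = -2*(37) - 3*(-24) = -2; iterating: a(2)=-2, a(3)=-107, a(4)=220, a(5)=-119, a(6)=-422, a(7)=1201, a(8)=-1136, a(9)=-1331, a(10)=6070, a(11)=-8147, a(12)=-1916, a(13)=28273, a(14)=-50798, a(15)=16777, a(16)=118840, a(17)=-288011; answer -288011
Stage 3: W2 = -288011; m = 83215; 83215 = 5 * 11 * 17 * 89; sigma = (1 + 5) * (1 + 11) * (1 + 17) * (1 + 89) = 6 * 12 * 18 * 90 = 116640; answer 116640

116640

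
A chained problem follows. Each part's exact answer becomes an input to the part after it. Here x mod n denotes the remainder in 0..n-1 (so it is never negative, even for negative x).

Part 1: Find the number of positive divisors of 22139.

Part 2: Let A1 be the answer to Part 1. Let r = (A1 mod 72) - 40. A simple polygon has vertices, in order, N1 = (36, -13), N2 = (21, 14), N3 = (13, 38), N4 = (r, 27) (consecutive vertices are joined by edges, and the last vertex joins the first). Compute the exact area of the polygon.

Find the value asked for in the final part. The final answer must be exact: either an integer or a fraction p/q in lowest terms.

1253

Part 1: 22139 = 13^2 * 131; number of divisors = (2+1) * (1+1) = 6; answer 6
Part 2: A1 = 6; r = -34; cross terms: (36*14 - 21*-13)=777, (21*38 - 13*14)=616, (13*27 - -34*38)=1643, (-34*-13 - 36*27)=-530; twice the area = |2506| = 2506; area = 1253; answer 1253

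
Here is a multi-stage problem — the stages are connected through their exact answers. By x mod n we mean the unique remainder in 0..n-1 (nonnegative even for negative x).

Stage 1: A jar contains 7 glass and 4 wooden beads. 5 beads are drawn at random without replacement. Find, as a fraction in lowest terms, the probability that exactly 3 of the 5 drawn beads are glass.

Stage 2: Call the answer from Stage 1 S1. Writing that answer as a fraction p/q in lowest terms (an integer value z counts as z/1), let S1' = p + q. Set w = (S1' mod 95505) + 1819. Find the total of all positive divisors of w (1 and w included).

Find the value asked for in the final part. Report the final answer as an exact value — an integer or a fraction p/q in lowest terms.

2208

Stage 1: total draws C(11,5) = 462; favorable C(7,3)*C(4,2) = 210; P = 5/11; answer 5/11
Stage 2: S1 = 5/11; threaded value p + q = 16; w = 1835; 1835 = 5 * 367; sigma = (1 + 5) * (1 + 367) = 6 * 368 = 2208; answer 2208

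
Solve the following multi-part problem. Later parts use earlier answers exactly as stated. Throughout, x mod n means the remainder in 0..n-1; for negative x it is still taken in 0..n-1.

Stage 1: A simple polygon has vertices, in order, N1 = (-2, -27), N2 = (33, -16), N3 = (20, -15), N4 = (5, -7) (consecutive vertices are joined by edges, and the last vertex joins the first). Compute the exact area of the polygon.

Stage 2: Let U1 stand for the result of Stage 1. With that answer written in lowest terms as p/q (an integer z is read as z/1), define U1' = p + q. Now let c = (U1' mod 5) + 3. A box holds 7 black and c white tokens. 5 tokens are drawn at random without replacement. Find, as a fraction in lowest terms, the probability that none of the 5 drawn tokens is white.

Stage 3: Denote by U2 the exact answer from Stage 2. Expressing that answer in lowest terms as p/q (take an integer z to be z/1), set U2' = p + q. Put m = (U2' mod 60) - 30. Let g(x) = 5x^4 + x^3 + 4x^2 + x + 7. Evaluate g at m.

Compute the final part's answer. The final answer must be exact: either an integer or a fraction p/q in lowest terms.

Stage 1: cross terms: (-2*-16 - 33*-27)=923, (33*-15 - 20*-16)=-175, (20*-7 - 5*-15)=-65, (5*-27 - -2*-7)=-149; twice the area = |534| = 534; area = 267; answer 267
Stage 2: U1 = 267; threaded value p + q = 268; c = 6; total draws C(13,5) = 1287; favorable C(7,5) = 21; P = 7/429; answer 7/429
Stage 3: U2 = 7/429; threaded value p + q = 436; m = -14; 5*(-14)^4 + 1*(-14)^3 + 4*(-14)^2 + 1*(-14)^1 + 7 = (192080) + (-2744) + (784) + (-14) + (7) = 190113; answer 190113

190113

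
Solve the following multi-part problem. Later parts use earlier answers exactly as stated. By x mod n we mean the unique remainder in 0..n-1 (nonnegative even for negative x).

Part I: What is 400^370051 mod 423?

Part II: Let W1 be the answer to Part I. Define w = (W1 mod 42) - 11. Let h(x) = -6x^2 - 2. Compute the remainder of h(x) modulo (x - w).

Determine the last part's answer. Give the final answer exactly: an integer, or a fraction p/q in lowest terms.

-1736

Part I: squarings mod 423: 400^1=400, 400^2=106, 400^4=238, 400^8=385, 400^16=175, 400^32=169, 400^64=220, 400^128=178, 400^256=382, 400^512=412, 400^1024=121, 400^2048=259, 400^4096=247, 400^8192=97, 400^16384=103, 400^32768=34, 400^65536=310, 400^131072=79, 400^262144=319; 400^370051 = 400^1 * 400^2 * 400^128 * 400^256 * 400^1024 * 400^8192 * 400^32768 * 400^65536 * 400^262144 = 238 (mod 423); answer 238
Part II: W1 = 238; w = 17; remainder = value at the root: -6*(17)^2 - 2 = (-1734) + (-2) = -1736; answer -1736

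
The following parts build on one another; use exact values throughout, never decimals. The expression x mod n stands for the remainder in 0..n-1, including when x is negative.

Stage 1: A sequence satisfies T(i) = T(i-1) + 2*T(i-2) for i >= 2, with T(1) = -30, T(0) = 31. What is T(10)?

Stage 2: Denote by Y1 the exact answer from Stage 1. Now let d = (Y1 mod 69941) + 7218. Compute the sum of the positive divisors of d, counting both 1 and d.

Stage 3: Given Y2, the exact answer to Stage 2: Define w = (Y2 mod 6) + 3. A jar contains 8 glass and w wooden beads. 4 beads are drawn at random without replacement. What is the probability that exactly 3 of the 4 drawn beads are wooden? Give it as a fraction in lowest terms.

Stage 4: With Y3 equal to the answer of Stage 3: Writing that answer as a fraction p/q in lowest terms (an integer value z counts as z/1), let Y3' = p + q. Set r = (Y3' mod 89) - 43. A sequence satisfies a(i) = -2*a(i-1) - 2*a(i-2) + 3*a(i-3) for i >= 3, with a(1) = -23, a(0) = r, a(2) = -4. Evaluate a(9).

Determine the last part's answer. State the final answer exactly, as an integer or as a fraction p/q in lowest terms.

Stage 1: T(2) = 1*(-30) + 2*(31) = 32; iterating: T(2)=32, T(3)=-28, T(4)=36, T(5)=-20, T(6)=52, T(7)=12, T(8)=116, T(9)=140, T(10)=372; answer 372
Stage 2: Y1 = 372; d = 7590; 7590 = 2 * 3 * 5 * 11 * 23; sigma = (1 + 2) * (1 + 3) * (1 + 5) * (1 + 11) * (1 + 23) = 3 * 4 * 6 * 12 * 24 = 20736; answer 20736
Stage 3: Y2 = 20736; w = 3; total draws C(11,4) = 330; favorable C(3,3)*C(8,1) = 8; P = 4/165; answer 4/165
Stage 4: Y3 = 4/165; threaded value p + q = 169; r = 37; a(3) = -2*(-4) - 2*(-23) + 3*(37) = 165; iterating: a(3)=165, a(4)=-391, a(5)=440, a(6)=397, a(7)=-2847, a(8)=6220, a(9)=-5555; answer -5555

-5555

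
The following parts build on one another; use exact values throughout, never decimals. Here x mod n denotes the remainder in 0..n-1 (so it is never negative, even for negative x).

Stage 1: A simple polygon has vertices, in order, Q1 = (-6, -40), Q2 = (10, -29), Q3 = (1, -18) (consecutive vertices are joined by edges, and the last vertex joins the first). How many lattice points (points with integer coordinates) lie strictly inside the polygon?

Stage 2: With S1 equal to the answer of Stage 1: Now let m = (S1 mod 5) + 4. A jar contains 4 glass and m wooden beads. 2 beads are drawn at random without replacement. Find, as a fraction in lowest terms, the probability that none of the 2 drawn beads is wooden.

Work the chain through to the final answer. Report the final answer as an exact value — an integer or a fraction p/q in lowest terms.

2/15

Stage 1: cross terms: (-6*-29 - 10*-40)=574, (10*-18 - 1*-29)=-151, (1*-40 - -6*-18)=-148; twice the area = |275| = 275; area = 275/2; boundary points = 1 + 1 + 1 = 3; strictly interior points = area - boundary/2 + 1 = 137; answer 137
Stage 2: S1 = 137; m = 6; total draws C(10,2) = 45; favorable C(4,2) = 6; P = 2/15; answer 2/15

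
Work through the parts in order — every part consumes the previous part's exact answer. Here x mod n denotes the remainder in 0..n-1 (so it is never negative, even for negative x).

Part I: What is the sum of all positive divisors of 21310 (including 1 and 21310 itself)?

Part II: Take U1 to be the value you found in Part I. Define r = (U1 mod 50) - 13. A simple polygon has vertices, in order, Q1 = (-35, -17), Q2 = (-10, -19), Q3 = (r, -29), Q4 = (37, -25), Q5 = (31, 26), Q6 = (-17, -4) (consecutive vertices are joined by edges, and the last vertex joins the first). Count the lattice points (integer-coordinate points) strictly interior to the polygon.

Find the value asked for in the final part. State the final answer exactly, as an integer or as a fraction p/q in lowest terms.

Part I: 21310 = 2 * 5 * 2131; sigma = (1 + 2) * (1 + 5) * (1 + 2131) = 3 * 6 * 2132 = 38376; answer 38376
Part II: U1 = 38376; r = 13; cross terms: (-35*-19 - -10*-17)=495, (-10*-29 - 13*-19)=537, (13*-25 - 37*-29)=748, (37*26 - 31*-25)=1737, (31*-4 - -17*26)=318, (-17*-17 - -35*-4)=149; twice the area = |3984| = 3984; area = 1992; boundary points = 1 + 1 + 4 + 3 + 6 + 1 = 16; strictly interior points = area - boundary/2 + 1 = 1985; answer 1985

1985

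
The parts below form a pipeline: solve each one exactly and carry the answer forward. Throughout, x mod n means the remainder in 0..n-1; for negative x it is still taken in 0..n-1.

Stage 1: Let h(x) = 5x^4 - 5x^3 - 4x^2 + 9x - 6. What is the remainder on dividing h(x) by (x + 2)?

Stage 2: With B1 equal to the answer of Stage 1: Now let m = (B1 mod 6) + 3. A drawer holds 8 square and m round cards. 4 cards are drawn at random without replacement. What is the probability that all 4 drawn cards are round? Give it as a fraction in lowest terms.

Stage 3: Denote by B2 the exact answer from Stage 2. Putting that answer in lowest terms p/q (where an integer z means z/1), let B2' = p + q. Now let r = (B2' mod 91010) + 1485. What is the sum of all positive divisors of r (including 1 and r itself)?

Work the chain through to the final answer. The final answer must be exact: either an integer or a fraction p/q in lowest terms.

2366

Stage 1: remainder = value at the root: 5*(-2)^4 - 5*(-2)^3 - 4*(-2)^2 + 9*(-2)^1 - 6 = (80) + (40) + (-16) + (-18) + (-6) = 80; answer 80
Stage 2: B1 = 80; m = 5; total draws C(13,4) = 715; favorable C(5,4) = 5; P = 1/143; answer 1/143
Stage 3: B2 = 1/143; threaded value p + q = 144; r = 1629; 1629 = 3^2 * 181; sigma = (1 + 3 + 9) * (1 + 181) = 13 * 182 = 2366; answer 2366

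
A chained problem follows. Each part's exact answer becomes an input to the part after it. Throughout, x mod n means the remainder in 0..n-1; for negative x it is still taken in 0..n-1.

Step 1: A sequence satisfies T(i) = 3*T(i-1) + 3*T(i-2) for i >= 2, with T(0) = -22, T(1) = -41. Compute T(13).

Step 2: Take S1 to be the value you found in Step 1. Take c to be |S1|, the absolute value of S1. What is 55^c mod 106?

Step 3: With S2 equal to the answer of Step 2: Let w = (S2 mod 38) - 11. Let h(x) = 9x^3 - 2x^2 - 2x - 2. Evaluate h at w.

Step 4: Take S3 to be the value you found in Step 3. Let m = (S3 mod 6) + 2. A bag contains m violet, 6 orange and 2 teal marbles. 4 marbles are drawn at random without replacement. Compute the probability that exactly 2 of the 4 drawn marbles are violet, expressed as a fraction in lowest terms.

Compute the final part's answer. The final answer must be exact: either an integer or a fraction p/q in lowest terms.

Step 1: T(2) = 3*(-41) + 3*(-22) = -189; iterating: T(2)=-189, T(3)=-690, T(4)=-2637, T(5)=-9981, T(6)=-37854, T(7)=-143505, T(8)=-544077, T(9)=-2062746, T(10)=-7820469, T(11)=-29649645, T(12)=-112410342, T(13)=-426179961; answer -426179961
Step 2: S1 = -426179961; c = 426179961; squarings mod 106: 55^1=55, 55^2=57, 55^4=69, 55^8=97, 55^16=81, 55^32=95, 55^64=15, 55^128=13, 55^256=63, 55^512=47, 55^1024=89, 55^2048=77, 55^4096=99, 55^8192=49, 55^16384=69, 55^32768=97, 55^65536=81, 55^131072=95, 55^262144=15, 55^524288=13, 55^1048576=63, 55^2097152=47, 55^4194304=89, 55^8388608=77, 55^16777216=99, 55^33554432=49, 55^67108864=69, 55^134217728=97, 55^268435456=81; 55^426179961 = 55^1 * 55^8 * 55^16 * 55^32 * 55^64 * 55^256 * 55^1024 * 55^2048 * 55^4096 * 55^8192 * 55^16384 * 55^32768 * 55^131072 * 55^262144 * 55^2097152 * 55^4194304 * 55^16777216 * 55^134217728 * 55^268435456 = 79 (mod 106); answer 79
Step 3: S2 = 79; w = -8; 9*(-8)^3 - 2*(-8)^2 - 2*(-8)^1 - 2 = (-4608) + (-128) + (16) + (-2) = -4722; answer -4722
Step 4: S3 = -4722; m = 2; total draws C(10,4) = 210; favorable C(2,2)*C(8,2) = 28; P = 2/15; answer 2/15

2/15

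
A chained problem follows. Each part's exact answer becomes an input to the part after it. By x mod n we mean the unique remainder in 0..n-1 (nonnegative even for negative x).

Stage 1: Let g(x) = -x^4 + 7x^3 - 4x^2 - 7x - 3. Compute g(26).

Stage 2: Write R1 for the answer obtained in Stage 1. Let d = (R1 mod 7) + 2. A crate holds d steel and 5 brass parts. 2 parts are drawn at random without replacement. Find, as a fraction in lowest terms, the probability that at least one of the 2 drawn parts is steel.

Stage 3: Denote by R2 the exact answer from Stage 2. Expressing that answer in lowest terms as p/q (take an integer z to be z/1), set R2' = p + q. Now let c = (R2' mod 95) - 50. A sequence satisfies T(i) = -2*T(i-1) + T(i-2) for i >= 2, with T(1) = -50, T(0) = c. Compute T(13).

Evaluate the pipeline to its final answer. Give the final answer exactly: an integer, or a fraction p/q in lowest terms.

Stage 1: -1*(26)^4 + 7*(26)^3 - 4*(26)^2 - 7*(26)^1 - 3 = (-456976) + (123032) + (-2704) + (-182) + (-3) = -336833; answer -336833
Stage 2: R1 = -336833; d = 2; total draws C(7,2) = 21; complement C(5,2) = 10; favorable 21 - 10 = 11; P = 11/21; answer 11/21
Stage 3: R2 = 11/21; threaded value p + q = 32; c = -18; T(2) = -2*(-50) + 1*(-18) = 82; iterating: T(2)=82, T(3)=-214, T(4)=510, T(5)=-1234, T(6)=2978, T(7)=-7190, T(8)=17358, T(9)=-41906, T(10)=101170, T(11)=-244246, T(12)=589662, T(13)=-1423570; answer -1423570

-1423570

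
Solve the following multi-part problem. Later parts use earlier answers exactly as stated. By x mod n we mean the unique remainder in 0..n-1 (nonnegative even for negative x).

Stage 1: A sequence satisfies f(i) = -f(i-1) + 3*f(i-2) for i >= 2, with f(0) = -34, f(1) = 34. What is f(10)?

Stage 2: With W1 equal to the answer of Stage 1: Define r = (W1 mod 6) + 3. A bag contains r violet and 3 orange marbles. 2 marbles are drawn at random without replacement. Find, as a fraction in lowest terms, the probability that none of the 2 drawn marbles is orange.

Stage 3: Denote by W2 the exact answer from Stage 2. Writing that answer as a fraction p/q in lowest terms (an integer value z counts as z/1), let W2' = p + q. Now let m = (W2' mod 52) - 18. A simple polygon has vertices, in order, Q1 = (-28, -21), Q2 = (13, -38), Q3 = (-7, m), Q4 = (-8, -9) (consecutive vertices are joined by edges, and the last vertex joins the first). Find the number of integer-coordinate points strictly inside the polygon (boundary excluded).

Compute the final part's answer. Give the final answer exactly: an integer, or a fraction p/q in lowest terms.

Stage 1: f(2) = -1*(34) + 3*(-34) = -136; iterating: f(2)=-136, f(3)=238, f(4)=-646, f(5)=1360, f(6)=-3298, f(7)=7378, f(8)=-17272, f(9)=39406, f(10)=-91222; answer -91222
Stage 2: W1 = -91222; r = 5; total draws C(8,2) = 28; favorable C(5,2) = 10; P = 5/14; answer 5/14
Stage 3: W2 = 5/14; threaded value p + q = 19; m = 1; cross terms: (-28*-38 - 13*-21)=1337, (13*1 - -7*-38)=-253, (-7*-9 - -8*1)=71, (-8*-21 - -28*-9)=-84; twice the area = |1071| = 1071; area = 1071/2; boundary points = 1 + 1 + 1 + 4 = 7; strictly interior points = area - boundary/2 + 1 = 533; answer 533

533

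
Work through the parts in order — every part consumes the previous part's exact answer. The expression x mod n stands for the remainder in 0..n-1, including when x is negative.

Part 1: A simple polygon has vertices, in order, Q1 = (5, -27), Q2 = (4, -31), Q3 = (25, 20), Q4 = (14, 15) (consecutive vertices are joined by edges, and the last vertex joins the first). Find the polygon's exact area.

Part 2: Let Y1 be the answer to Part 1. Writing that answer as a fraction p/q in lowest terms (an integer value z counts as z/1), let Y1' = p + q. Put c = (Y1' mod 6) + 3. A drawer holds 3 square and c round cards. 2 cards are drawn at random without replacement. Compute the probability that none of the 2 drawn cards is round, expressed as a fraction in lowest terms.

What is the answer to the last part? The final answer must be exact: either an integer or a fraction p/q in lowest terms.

Part 1: cross terms: (5*-31 - 4*-27)=-47, (4*20 - 25*-31)=855, (25*15 - 14*20)=95, (14*-27 - 5*15)=-453; twice the area = |450| = 450; area = 225; answer 225
Part 2: Y1 = 225; threaded value p + q = 226; c = 7; total draws C(10,2) = 45; favorable C(3,2) = 3; P = 1/15; answer 1/15

1/15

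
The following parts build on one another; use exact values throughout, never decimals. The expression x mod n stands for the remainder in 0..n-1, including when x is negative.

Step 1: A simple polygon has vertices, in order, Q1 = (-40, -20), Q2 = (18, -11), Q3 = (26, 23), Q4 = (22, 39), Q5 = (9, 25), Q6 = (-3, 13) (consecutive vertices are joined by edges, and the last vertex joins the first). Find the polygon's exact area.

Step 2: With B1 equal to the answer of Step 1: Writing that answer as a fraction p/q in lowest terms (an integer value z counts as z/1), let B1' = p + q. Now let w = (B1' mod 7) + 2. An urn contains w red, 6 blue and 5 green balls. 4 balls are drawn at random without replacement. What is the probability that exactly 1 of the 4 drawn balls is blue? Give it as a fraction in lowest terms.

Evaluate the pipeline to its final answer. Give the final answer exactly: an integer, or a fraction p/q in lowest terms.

Step 1: cross terms: (-40*-11 - 18*-20)=800, (18*23 - 26*-11)=700, (26*39 - 22*23)=508, (22*25 - 9*39)=199, (9*13 - -3*25)=192, (-3*-20 - -40*13)=580; twice the area = |2979| = 2979; area = 2979/2; answer 2979/2
Step 2: B1 = 2979/2; threaded value p + q = 2981; w = 8; total draws C(19,4) = 3876; favorable C(6,1)*C(13,3) = 1716; P = 143/323; answer 143/323

143/323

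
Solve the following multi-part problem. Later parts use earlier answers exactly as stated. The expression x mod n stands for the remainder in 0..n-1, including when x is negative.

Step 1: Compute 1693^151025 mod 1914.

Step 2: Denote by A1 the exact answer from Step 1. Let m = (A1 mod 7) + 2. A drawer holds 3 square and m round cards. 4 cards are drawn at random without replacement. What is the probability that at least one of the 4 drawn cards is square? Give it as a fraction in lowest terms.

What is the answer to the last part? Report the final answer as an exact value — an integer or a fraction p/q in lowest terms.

Step 1: squarings mod 1914: 1693^1=1693, 1693^2=991, 1693^4=199, 1693^8=1321, 1693^16=1387, 1693^32=199, 1693^64=1321, 1693^128=1387, 1693^256=199, 1693^512=1321, 1693^1024=1387, 1693^2048=199, 1693^4096=1321, 1693^8192=1387, 1693^16384=199, 1693^32768=1321, 1693^65536=1387, 1693^131072=199; 1693^151025 = 1693^1 * 1693^16 * 1693^32 * 1693^64 * 1693^128 * 1693^256 * 1693^1024 * 1693^2048 * 1693^16384 * 1693^131072 = 307 (mod 1914); answer 307
Step 2: A1 = 307; m = 8; total draws C(11,4) = 330; complement C(8,4) = 70; favorable 330 - 70 = 260; P = 26/33; answer 26/33

26/33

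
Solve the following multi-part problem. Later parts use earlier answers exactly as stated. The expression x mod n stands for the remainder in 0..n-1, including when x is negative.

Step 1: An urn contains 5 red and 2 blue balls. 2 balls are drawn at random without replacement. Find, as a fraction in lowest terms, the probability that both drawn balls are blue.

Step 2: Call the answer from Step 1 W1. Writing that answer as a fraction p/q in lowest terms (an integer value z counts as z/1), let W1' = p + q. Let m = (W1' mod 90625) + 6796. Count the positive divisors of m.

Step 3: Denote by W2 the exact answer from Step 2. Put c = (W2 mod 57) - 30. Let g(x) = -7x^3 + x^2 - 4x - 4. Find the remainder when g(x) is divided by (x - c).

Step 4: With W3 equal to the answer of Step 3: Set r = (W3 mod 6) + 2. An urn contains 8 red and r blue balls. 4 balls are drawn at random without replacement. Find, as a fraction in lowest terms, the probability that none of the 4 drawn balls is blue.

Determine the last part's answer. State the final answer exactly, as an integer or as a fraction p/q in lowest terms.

Step 1: total draws C(7,2) = 21; favorable C(2,2) = 1; P = 1/21; answer 1/21
Step 2: W1 = 1/21; threaded value p + q = 22; m = 6818; 6818 = 2 * 7 * 487; number of divisors = (1+1) * (1+1) * (1+1) = 8; answer 8
Step 3: W2 = 8; c = -22; remainder = value at the root: -7*(-22)^3 + 1*(-22)^2 - 4*(-22)^1 - 4 = (74536) + (484) + (88) + (-4) = 75104; answer 75104
Step 4: W3 = 75104; r = 4; total draws C(12,4) = 495; favorable C(8,4) = 70; P = 14/99; answer 14/99

14/99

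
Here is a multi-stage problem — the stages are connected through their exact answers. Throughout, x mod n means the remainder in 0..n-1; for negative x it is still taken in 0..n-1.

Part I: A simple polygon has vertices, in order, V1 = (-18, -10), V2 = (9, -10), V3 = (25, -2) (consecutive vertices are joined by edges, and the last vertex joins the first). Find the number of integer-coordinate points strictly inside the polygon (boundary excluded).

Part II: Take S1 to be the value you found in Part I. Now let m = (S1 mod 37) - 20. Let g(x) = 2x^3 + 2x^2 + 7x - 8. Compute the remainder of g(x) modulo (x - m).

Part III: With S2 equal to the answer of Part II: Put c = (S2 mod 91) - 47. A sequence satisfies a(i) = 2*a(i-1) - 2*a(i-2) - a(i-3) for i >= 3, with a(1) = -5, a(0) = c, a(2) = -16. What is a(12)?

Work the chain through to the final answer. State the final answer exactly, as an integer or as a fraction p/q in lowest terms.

Part I: cross terms: (-18*-10 - 9*-10)=270, (9*-2 - 25*-10)=232, (25*-10 - -18*-2)=-286; twice the area = |216| = 216; area = 108; boundary points = 27 + 8 + 1 = 36; strictly interior points = area - boundary/2 + 1 = 91; answer 91
Part II: S1 = 91; m = -3; remainder = value at the root: 2*(-3)^3 + 2*(-3)^2 + 7*(-3)^1 - 8 = (-54) + (18) + (-21) + (-8) = -65; answer -65
Part III: S2 = -65; c = -21; a(3) = 2*(-16) - 2*(-5) - 1*(-21) = -1; iterating: a(3)=-1, a(4)=35, a(5)=88, a(6)=107, a(7)=3, a(8)=-296, a(9)=-705, a(10)=-821, a(11)=64, a(12)=2475; answer 2475

2475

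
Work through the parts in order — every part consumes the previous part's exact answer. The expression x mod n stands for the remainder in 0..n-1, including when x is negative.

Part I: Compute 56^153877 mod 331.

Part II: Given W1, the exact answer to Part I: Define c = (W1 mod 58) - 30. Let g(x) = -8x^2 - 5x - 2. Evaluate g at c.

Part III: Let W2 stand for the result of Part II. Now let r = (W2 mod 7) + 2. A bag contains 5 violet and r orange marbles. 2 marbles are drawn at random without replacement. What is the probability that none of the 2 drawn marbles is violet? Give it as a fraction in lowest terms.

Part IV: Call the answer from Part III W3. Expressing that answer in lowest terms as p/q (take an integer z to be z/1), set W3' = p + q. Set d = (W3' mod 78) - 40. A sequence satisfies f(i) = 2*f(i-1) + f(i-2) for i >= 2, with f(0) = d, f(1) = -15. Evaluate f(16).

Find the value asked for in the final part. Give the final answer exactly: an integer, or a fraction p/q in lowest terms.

Part I: squarings mod 331: 56^1=56, 56^2=157, 56^4=155, 56^8=193, 56^16=177, 56^32=215, 56^64=216, 56^128=316, 56^256=225, 56^512=313, 56^1024=324, 56^2048=49, 56^4096=84, 56^8192=105, 56^16384=102, 56^32768=143, 56^65536=258, 56^131072=33; 56^153877 = 56^1 * 56^4 * 56^16 * 56^256 * 56^2048 * 56^4096 * 56^16384 * 56^131072 = 304 (mod 331); answer 304
Part II: W1 = 304; c = -16; -8*(-16)^2 - 5*(-16)^1 - 2 = (-2048) + (80) + (-2) = -1970; answer -1970
Part III: W2 = -1970; r = 6; total draws C(11,2) = 55; favorable C(6,2) = 15; P = 3/11; answer 3/11
Part IV: W3 = 3/11; threaded value p + q = 14; d = -26; f(2) = 2*(-15) + 1*(-26) = -56; iterating: f(2)=-56, f(3)=-127, f(4)=-310, f(5)=-747, f(6)=-1804, f(7)=-4355, f(8)=-10514, f(9)=-25383, f(10)=-61280, f(11)=-147943, f(12)=-357166, f(13)=-862275, f(14)=-2081716, f(15)=-5025707, f(16)=-12133130; answer -12133130

-12133130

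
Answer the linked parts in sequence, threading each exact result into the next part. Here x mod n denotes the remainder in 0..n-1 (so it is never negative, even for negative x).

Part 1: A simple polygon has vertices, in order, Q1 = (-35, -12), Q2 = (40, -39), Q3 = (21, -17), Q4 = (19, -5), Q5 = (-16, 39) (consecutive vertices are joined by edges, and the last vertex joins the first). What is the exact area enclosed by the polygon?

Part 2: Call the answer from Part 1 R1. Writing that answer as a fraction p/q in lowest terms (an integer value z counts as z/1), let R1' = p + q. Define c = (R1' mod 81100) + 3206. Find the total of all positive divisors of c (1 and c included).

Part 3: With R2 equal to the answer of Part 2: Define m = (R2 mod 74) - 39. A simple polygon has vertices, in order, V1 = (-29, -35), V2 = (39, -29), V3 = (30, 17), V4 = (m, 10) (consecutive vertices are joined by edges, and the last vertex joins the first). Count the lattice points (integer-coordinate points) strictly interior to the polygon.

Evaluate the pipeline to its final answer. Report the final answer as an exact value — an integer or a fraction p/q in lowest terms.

Part 1: cross terms: (-35*-39 - 40*-12)=1845, (40*-17 - 21*-39)=139, (21*-5 - 19*-17)=218, (19*39 - -16*-5)=661, (-16*-12 - -35*39)=1557; twice the area = |4420| = 4420; area = 2210; answer 2210
Part 2: R1 = 2210; threaded value p + q = 2211; c = 5417; 5417 is prime, so its only divisors are 1 and 5417; sigma = 1 + 5417 = 5418; answer 5418
Part 3: R2 = 5418; m = -23; cross terms: (-29*-29 - 39*-35)=2206, (39*17 - 30*-29)=1533, (30*10 - -23*17)=691, (-23*-35 - -29*10)=1095; twice the area = |5525| = 5525; area = 5525/2; boundary points = 2 + 1 + 1 + 3 = 7; strictly interior points = area - boundary/2 + 1 = 2760; answer 2760

2760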